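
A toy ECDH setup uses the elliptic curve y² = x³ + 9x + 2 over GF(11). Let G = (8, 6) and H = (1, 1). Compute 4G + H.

First 4G:
Repeated addition: build up to 4G.
2G: tangent at (8, 6): λ = (3·8² + 9)/(2·6) ≡ 3/1. 1⁻¹ ≡ 1 (mod 11) since 1·1 = 1 ≡ 1, so λ ≡ 3·1 ≡ 3.
  x = λ² - 8 - 8 = 9 - 16 ≡ 4; y = λ·(8 - 4) - 6 ≡ 6. → (4, 6)
3G: (4, 6) + (8, 6). λ = (6 - 6)/(8 - 4) ≡ 0/4 mod 11. 4⁻¹ ≡ 3 (mod 11), so λ ≡ 0.
  x = λ² - 4 - 8 = 0 - 12 ≡ 10; y = λ·(4 - 10) - 6 ≡ 5. → (10, 5)
4G: (10, 5) + (8, 6). λ = (6 - 5)/(8 - 10) ≡ 1/9 mod 11. 9⁻¹ ≡ 5 (mod 11), so λ ≡ 5.
  x = λ² - 10 - 8 = 25 - 18 ≡ 7; y = λ·(10 - 7) - 5 ≡ 10. → (7, 10)
4G = (7, 10).
Finally 4G + H:
(7, 10) + (1, 1). λ = (1 - 10)/(1 - 7) ≡ 2/5 mod 11. 5⁻¹ ≡ 9 (mod 11), so λ ≡ 7.
  x = λ² - 7 - 1 = 49 - 8 ≡ 8; y = λ·(7 - 8) - 10 ≡ 5. → (8, 5)

(8, 5)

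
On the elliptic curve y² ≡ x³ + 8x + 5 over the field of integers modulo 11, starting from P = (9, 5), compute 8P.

Repeated addition: build up to 8P.
2P: tangent at (9, 5): λ = (3·9² + 8)/(2·5) ≡ 9/10. 10⁻¹ ≡ 10 (mod 11) since 10·10 = 100 ≡ 1, so λ ≡ 9·10 ≡ 2.
  x = λ² - 9 - 9 = 4 - 18 ≡ 8; y = λ·(9 - 8) - 5 ≡ 8. → (8, 8)
3P: (8, 8) + (9, 5). λ = (5 - 8)/(9 - 8) ≡ 8/1 mod 11. 1⁻¹ ≡ 1 (mod 11) since 1·1 = 1 ≡ 1, so λ ≡ 8.
  x = λ² - 8 - 9 = 64 - 17 ≡ 3; y = λ·(8 - 3) - 8 ≡ 10. → (3, 10)
4P: (3, 10) + (9, 5). λ = (5 - 10)/(9 - 3) ≡ 6/6 mod 11. 6⁻¹ ≡ 2 (mod 11), so λ ≡ 1.
  x = λ² - 3 - 9 = 1 - 12 ≡ 0; y = λ·(3 - 0) - 10 ≡ 4. → (0, 4)
5P: (0, 4) + (9, 5). λ = (5 - 4)/(9 - 0) ≡ 1/9 mod 11. 9⁻¹ ≡ 5 (mod 11) since 9·5 = 45 ≡ 1, so λ ≡ 5.
  x = λ² - 0 - 9 = 25 - 9 ≡ 5; y = λ·(0 - 5) - 4 ≡ 4. → (5, 4)
6P: (5, 4) + (9, 5). λ = (5 - 4)/(9 - 5) ≡ 1/4 mod 11. 4⁻¹ ≡ 3 (mod 11), so λ ≡ 3.
  x = λ² - 5 - 9 = 9 - 14 ≡ 6; y = λ·(5 - 6) - 4 ≡ 4. → (6, 4)
7P: (6, 4) + (9, 5). λ = (5 - 4)/(9 - 6) ≡ 1/3 mod 11. 3⁻¹ ≡ 4 (mod 11) since 3·4 = 12 ≡ 1, so λ ≡ 4.
  x = λ² - 6 - 9 = 16 - 15 ≡ 1; y = λ·(6 - 1) - 4 ≡ 5. → (1, 5)
8P: (1, 5) + (9, 5). λ = (5 - 5)/(9 - 1) ≡ 0/8 mod 11. 8⁻¹ ≡ 7 (mod 11), so λ ≡ 0.
  x = λ² - 1 - 9 = 0 - 10 ≡ 1; y = λ·(1 - 1) - 5 ≡ 6. → (1, 6)

(1, 6)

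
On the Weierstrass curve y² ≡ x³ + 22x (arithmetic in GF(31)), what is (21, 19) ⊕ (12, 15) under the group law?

(21, 19) + (12, 15). λ = (15 - 19)/(12 - 21) ≡ 27/22 mod 31. 22⁻¹ ≡ 24 (mod 31) since 22·24 = 528 ≡ 1, so λ ≡ 28.
  x = λ² - 21 - 12 = 784 - 33 ≡ 7; y = λ·(21 - 7) - 19 ≡ 1. → (7, 1)

(7, 1)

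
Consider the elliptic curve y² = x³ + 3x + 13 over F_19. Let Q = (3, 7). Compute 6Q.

(6, 0)

Double-and-add on 6 = (110)₂. Start with Q = (3, 7) for the leading 1-bit.
double: tangent at (3, 7): λ = (3·3² + 3)/(2·7) ≡ 11/14. 14⁻¹ ≡ 15 (mod 19) since 14·15 = 210 ≡ 1, so λ ≡ 11·15 ≡ 13.
  x = λ² - 3 - 3 = 169 - 6 ≡ 11; y = λ·(3 - 11) - 7 ≡ 3. → (11, 3)
add Q: (11, 3) + (3, 7). λ = (7 - 3)/(3 - 11) ≡ 4/11 mod 19. 11⁻¹ ≡ 7 (mod 19), so λ ≡ 9.
  x = λ² - 11 - 3 = 81 - 14 ≡ 10; y = λ·(11 - 10) - 3 ≡ 6. → (10, 6)
double: tangent at (10, 6): λ = (3·10² + 3)/(2·6) ≡ 18/12. 12⁻¹ ≡ 8 (mod 19), so λ ≡ 18·8 ≡ 11.
  x = λ² - 10 - 10 = 121 - 20 ≡ 6; y = λ·(10 - 6) - 6 ≡ 0. → (6, 0)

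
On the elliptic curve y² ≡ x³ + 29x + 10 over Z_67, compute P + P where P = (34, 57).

tangent at (34, 57): λ = (3·34² + 29)/(2·57) ≡ 13/47. 47⁻¹ ≡ 10 (mod 67), so λ ≡ 13·10 ≡ 63.
  x = λ² - 34 - 34 = 3969 - 68 ≡ 15; y = λ·(34 - 15) - 57 ≡ 1. → (15, 1)

(15, 1)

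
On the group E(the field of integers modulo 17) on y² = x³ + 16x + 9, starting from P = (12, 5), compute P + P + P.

(4, 1)

Repeated addition: build up to 3P.
2P: tangent at (12, 5): λ = (3·12² + 16)/(2·5) ≡ 6/10. 10⁻¹ ≡ 12 (mod 17), so λ ≡ 6·12 ≡ 4.
  x = λ² - 12 - 12 = 16 - 24 ≡ 9; y = λ·(12 - 9) - 5 ≡ 7. → (9, 7)
3P: (9, 7) + (12, 5). λ = (5 - 7)/(12 - 9) ≡ 15/3 mod 17. 3⁻¹ ≡ 6 (mod 17), so λ ≡ 5.
  x = λ² - 9 - 12 = 25 - 21 ≡ 4; y = λ·(9 - 4) - 7 ≡ 1. → (4, 1)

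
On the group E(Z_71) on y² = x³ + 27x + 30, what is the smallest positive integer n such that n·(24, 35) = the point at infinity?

12

2P: tangent at (24, 35): λ = (3·24² + 27)/(2·35) ≡ 51/70. 70⁻¹ ≡ 70 (mod 71), so λ ≡ 51·70 ≡ 20.
  x = λ² - 24 - 24 = 400 - 48 ≡ 68; y = λ·(24 - 68) - 35 ≡ 8. → (68, 8)
3P: (68, 8) + (24, 35). λ = (35 - 8)/(24 - 68) ≡ 27/27 mod 71. 27⁻¹ ≡ 50 (mod 71) since 27·50 = 1350 ≡ 1, so λ ≡ 1.
  x = λ² - 68 - 24 = 1 - 92 ≡ 51; y = λ·(68 - 51) - 8 ≡ 9. → (51, 9)
4P: (51, 9) + (24, 35). λ = (35 - 9)/(24 - 51) ≡ 26/44 mod 71. 44⁻¹ ≡ 21 (mod 71) since 44·21 = 924 ≡ 1, so λ ≡ 49.
  x = λ² - 51 - 24 = 2401 - 75 ≡ 54; y = λ·(51 - 54) - 9 ≡ 57. → (54, 57)
5P: (54, 57) + (24, 35). λ = (35 - 57)/(24 - 54) ≡ 49/41 mod 71. 41⁻¹ ≡ 26 (mod 71) since 41·26 = 1066 ≡ 1, so λ ≡ 67.
  x = λ² - 54 - 24 = 4489 - 78 ≡ 9; y = λ·(54 - 9) - 57 ≡ 47. → (9, 47)
6P: (9, 47) + (24, 35). λ = (35 - 47)/(24 - 9) ≡ 59/15 mod 71. 15⁻¹ ≡ 19 (mod 71), so λ ≡ 56.
  x = λ² - 9 - 24 = 3136 - 33 ≡ 50; y = λ·(9 - 50) - 47 ≡ 0. → (50, 0)
7P: (50, 0) + (24, 35). λ = (35 - 0)/(24 - 50) ≡ 35/45 mod 71. 45⁻¹ ≡ 30 (mod 71), so λ ≡ 56.
  x = λ² - 50 - 24 = 3136 - 74 ≡ 9; y = λ·(50 - 9) - 0 ≡ 24. → (9, 24)
8P: (9, 24) + (24, 35). λ = (35 - 24)/(24 - 9) ≡ 11/15 mod 71. 15⁻¹ ≡ 19 (mod 71), so λ ≡ 67.
  x = λ² - 9 - 24 = 4489 - 33 ≡ 54; y = λ·(9 - 54) - 24 ≡ 14. → (54, 14)
9P: (54, 14) + (24, 35). λ = (35 - 14)/(24 - 54) ≡ 21/41 mod 71. 41⁻¹ ≡ 26 (mod 71), so λ ≡ 49.
  x = λ² - 54 - 24 = 2401 - 78 ≡ 51; y = λ·(54 - 51) - 14 ≡ 62. → (51, 62)
10P: (51, 62) + (24, 35). λ = (35 - 62)/(24 - 51) ≡ 44/44 mod 71. 44⁻¹ ≡ 21 (mod 71), so λ ≡ 1.
  x = λ² - 51 - 24 = 1 - 75 ≡ 68; y = λ·(51 - 68) - 62 ≡ 63. → (68, 63)
11P: (68, 63) + (24, 35). λ = (35 - 63)/(24 - 68) ≡ 43/27 mod 71. 27⁻¹ ≡ 50 (mod 71) since 27·50 = 1350 ≡ 1, so λ ≡ 20.
  x = λ² - 68 - 24 = 400 - 92 ≡ 24; y = λ·(68 - 24) - 63 ≡ 36. → (24, 36)
12P: (24, 36) + (24, 35): same x and y₁ ≡ -y₂, so the sum is the point at infinity.
12P = the point at infinity, so the order is 12.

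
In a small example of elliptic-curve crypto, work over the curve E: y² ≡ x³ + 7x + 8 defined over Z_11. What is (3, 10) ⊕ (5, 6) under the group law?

(7, 9)

(3, 10) + (5, 6). λ = (6 - 10)/(5 - 3) ≡ 7/2 mod 11. 2⁻¹ ≡ 6 (mod 11) since 2·6 = 12 ≡ 1, so λ ≡ 9.
  x = λ² - 3 - 5 = 81 - 8 ≡ 7; y = λ·(3 - 7) - 10 ≡ 9. → (7, 9)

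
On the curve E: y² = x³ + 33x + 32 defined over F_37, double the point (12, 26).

(12, 11)

tangent at (12, 26): λ = (3·12² + 33)/(2·26) ≡ 21/15. 15⁻¹ ≡ 5 (mod 37), so λ ≡ 21·5 ≡ 31.
  x = λ² - 12 - 12 = 961 - 24 ≡ 12; y = λ·(12 - 12) - 26 ≡ 11. → (12, 11)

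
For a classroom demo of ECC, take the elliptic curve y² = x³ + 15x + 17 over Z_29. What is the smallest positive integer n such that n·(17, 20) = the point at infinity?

2P: tangent at (17, 20): λ = (3·17² + 15)/(2·20) ≡ 12/11. 11⁻¹ ≡ 8 (mod 29), so λ ≡ 12·8 ≡ 9.
  x = λ² - 17 - 17 = 81 - 34 ≡ 18; y = λ·(17 - 18) - 20 ≡ 0. → (18, 0)
3P: (18, 0) + (17, 20). λ = (20 - 0)/(17 - 18) ≡ 20/28 mod 29. 28⁻¹ ≡ 28 (mod 29), so λ ≡ 9.
  x = λ² - 18 - 17 = 81 - 35 ≡ 17; y = λ·(18 - 17) - 0 ≡ 9. → (17, 9)
4P: (17, 9) + (17, 20): same x and y₁ ≡ -y₂, so the sum is the point at infinity.
4P = the point at infinity, so the order is 4.

4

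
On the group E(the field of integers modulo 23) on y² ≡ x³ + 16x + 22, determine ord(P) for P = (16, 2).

7

2P: tangent at (16, 2): λ = (3·16² + 16)/(2·2) ≡ 2/4. 4⁻¹ ≡ 6 (mod 23), so λ ≡ 2·6 ≡ 12.
  x = λ² - 16 - 16 = 144 - 32 ≡ 20; y = λ·(16 - 20) - 2 ≡ 19. → (20, 19)
3P: (20, 19) + (16, 2). λ = (2 - 19)/(16 - 20) ≡ 6/19 mod 23. 19⁻¹ ≡ 17 (mod 23) since 19·17 = 323 ≡ 1, so λ ≡ 10.
  x = λ² - 20 - 16 = 100 - 36 ≡ 18; y = λ·(20 - 18) - 19 ≡ 1. → (18, 1)
4P: (18, 1) + (16, 2). λ = (2 - 1)/(16 - 18) ≡ 1/21 mod 23. 21⁻¹ ≡ 11 (mod 23), so λ ≡ 11.
  x = λ² - 18 - 16 = 121 - 34 ≡ 18; y = λ·(18 - 18) - 1 ≡ 22. → (18, 22)
5P: (18, 22) + (16, 2). λ = (2 - 22)/(16 - 18) ≡ 3/21 mod 23. 21⁻¹ ≡ 11 (mod 23), so λ ≡ 10.
  x = λ² - 18 - 16 = 100 - 34 ≡ 20; y = λ·(18 - 20) - 22 ≡ 4. → (20, 4)
6P: (20, 4) + (16, 2). λ = (2 - 4)/(16 - 20) ≡ 21/19 mod 23. 19⁻¹ ≡ 17 (mod 23) since 19·17 = 323 ≡ 1, so λ ≡ 12.
  x = λ² - 20 - 16 = 144 - 36 ≡ 16; y = λ·(20 - 16) - 4 ≡ 21. → (16, 21)
7P: (16, 21) + (16, 2): same x and y₁ ≡ -y₂, so the sum is the point at infinity.
7P = the point at infinity, so the order is 7.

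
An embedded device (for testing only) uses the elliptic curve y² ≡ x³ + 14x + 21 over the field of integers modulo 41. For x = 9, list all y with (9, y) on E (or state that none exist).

x³ + 14x + 21 = 876 ≡ 15 (mod 41).
15 is a non-residue mod 41; no y exists.

none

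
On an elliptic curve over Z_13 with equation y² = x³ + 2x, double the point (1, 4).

tangent at (1, 4): λ = (3·1² + 2)/(2·4) ≡ 5/8. 8⁻¹ ≡ 5 (mod 13), so λ ≡ 5·5 ≡ 12.
  x = λ² - 1 - 1 = 144 - 2 ≡ 12; y = λ·(1 - 12) - 4 ≡ 7. → (12, 7)

(12, 7)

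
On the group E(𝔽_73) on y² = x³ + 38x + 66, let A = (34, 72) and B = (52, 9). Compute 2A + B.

(33, 63)

First 2A:
Repeated addition: build up to 2A.
2A: tangent at (34, 72): λ = (3·34² + 38)/(2·72) ≡ 2/71. 71⁻¹ ≡ 36 (mod 73) since 71·36 = 2556 ≡ 1, so λ ≡ 2·36 ≡ 72.
  x = λ² - 34 - 34 = 5184 - 68 ≡ 6; y = λ·(34 - 6) - 72 ≡ 46. → (6, 46)
2A = (6, 46).
Finally 2A + B:
(6, 46) + (52, 9). λ = (9 - 46)/(52 - 6) ≡ 36/46 mod 73. 46⁻¹ ≡ 27 (mod 73), so λ ≡ 23.
  x = λ² - 6 - 52 = 529 - 58 ≡ 33; y = λ·(6 - 33) - 46 ≡ 63. → (33, 63)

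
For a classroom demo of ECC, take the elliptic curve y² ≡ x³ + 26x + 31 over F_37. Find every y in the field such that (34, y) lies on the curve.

0

x³ + 26x + 31 = 40219 ≡ 0 (mod 37).
Only y = 0 satisfies y² ≡ 0.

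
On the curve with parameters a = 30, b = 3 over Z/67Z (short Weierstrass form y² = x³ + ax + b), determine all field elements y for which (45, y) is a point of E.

x³ + 30x + 3 = 92478 ≡ 18 (mod 67).
18 is a non-residue mod 67; no y exists.

none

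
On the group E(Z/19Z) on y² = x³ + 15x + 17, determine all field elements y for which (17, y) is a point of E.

6, 13

x³ + 15x + 17 = 5185 ≡ 17 (mod 19).
Square roots of 17 mod 19: 6 and 13 (since 6² = 36 ≡ 17).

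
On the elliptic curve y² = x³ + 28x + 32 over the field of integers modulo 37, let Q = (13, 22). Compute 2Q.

(32, 27)

tangent at (13, 22): λ = (3·13² + 28)/(2·22) ≡ 17/7. 7⁻¹ ≡ 16 (mod 37), so λ ≡ 17·16 ≡ 13.
  x = λ² - 13 - 13 = 169 - 26 ≡ 32; y = λ·(13 - 32) - 22 ≡ 27. → (32, 27)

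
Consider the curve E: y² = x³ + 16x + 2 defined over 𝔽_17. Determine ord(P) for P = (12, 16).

2P: tangent at (12, 16): λ = (3·12² + 16)/(2·16) ≡ 6/15. 15⁻¹ ≡ 8 (mod 17), so λ ≡ 6·8 ≡ 14.
  x = λ² - 12 - 12 = 196 - 24 ≡ 2; y = λ·(12 - 2) - 16 ≡ 5. → (2, 5)
3P: (2, 5) + (12, 16). λ = (16 - 5)/(12 - 2) ≡ 11/10 mod 17. 10⁻¹ ≡ 12 (mod 17), so λ ≡ 13.
  x = λ² - 2 - 12 = 169 - 14 ≡ 2; y = λ·(2 - 2) - 5 ≡ 12. → (2, 12)
4P: (2, 12) + (12, 16). λ = (16 - 12)/(12 - 2) ≡ 4/10 mod 17. 10⁻¹ ≡ 12 (mod 17), so λ ≡ 14.
  x = λ² - 2 - 12 = 196 - 14 ≡ 12; y = λ·(2 - 12) - 12 ≡ 1. → (12, 1)
5P: (12, 1) + (12, 16): same x and y₁ ≡ -y₂, so the sum is ∞.
5P = ∞, so the order is 5.

5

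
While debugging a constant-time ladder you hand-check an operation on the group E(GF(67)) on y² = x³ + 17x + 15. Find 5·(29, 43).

Write P = (29, 43).
Repeated addition: build up to 5P.
2P: tangent at (29, 43): λ = (3·29² + 17)/(2·43) ≡ 61/19. 19⁻¹ ≡ 60 (mod 67), so λ ≡ 61·60 ≡ 42.
  x = λ² - 29 - 29 = 1764 - 58 ≡ 31; y = λ·(29 - 31) - 43 ≡ 7. → (31, 7)
3P: (31, 7) + (29, 43). λ = (43 - 7)/(29 - 31) ≡ 36/65 mod 67. 65⁻¹ ≡ 33 (mod 67), so λ ≡ 49.
  x = λ² - 31 - 29 = 2401 - 60 ≡ 63; y = λ·(31 - 63) - 7 ≡ 33. → (63, 33)
4P: (63, 33) + (29, 43). λ = (43 - 33)/(29 - 63) ≡ 10/33 mod 67. 33⁻¹ ≡ 65 (mod 67) since 33·65 = 2145 ≡ 1, so λ ≡ 47.
  x = λ² - 63 - 29 = 2209 - 92 ≡ 40; y = λ·(63 - 40) - 33 ≡ 43. → (40, 43)
5P: (40, 43) + (29, 43). λ = (43 - 43)/(29 - 40) ≡ 0/56 mod 67. 56⁻¹ ≡ 6 (mod 67) since 56·6 = 336 ≡ 1, so λ ≡ 0.
  x = λ² - 40 - 29 = 0 - 69 ≡ 65; y = λ·(40 - 65) - 43 ≡ 24. → (65, 24)

(65, 24)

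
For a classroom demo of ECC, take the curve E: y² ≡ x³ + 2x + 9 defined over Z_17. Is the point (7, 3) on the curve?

yes

y² = 3² ≡ 9; x³ + 2x + 9 = 366 ≡ 9 (mod 17). 9 = 9.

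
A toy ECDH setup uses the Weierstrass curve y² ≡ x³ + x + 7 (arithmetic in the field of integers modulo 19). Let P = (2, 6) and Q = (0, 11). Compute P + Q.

(2, 6) + (0, 11). λ = (11 - 6)/(0 - 2) ≡ 5/17 mod 19. 17⁻¹ ≡ 9 (mod 19) since 17·9 = 153 ≡ 1, so λ ≡ 7.
  x = λ² - 2 - 0 = 49 - 2 ≡ 9; y = λ·(2 - 9) - 6 ≡ 2. → (9, 2)

(9, 2)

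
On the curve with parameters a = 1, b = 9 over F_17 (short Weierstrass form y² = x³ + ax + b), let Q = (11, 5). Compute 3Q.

Repeated addition: build up to 3Q.
2Q: tangent at (11, 5): λ = (3·11² + 1)/(2·5) ≡ 7/10. 10⁻¹ ≡ 12 (mod 17) since 10·12 = 120 ≡ 1, so λ ≡ 7·12 ≡ 16.
  x = λ² - 11 - 11 = 256 - 22 ≡ 13; y = λ·(11 - 13) - 5 ≡ 14. → (13, 14)
3Q: (13, 14) + (11, 5). λ = (5 - 14)/(11 - 13) ≡ 8/15 mod 17. 15⁻¹ ≡ 8 (mod 17) since 15·8 = 120 ≡ 1, so λ ≡ 13.
  x = λ² - 13 - 11 = 169 - 24 ≡ 9; y = λ·(13 - 9) - 14 ≡ 4. → (9, 4)

(9, 4)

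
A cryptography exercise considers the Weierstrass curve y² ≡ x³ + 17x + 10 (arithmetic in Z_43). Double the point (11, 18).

tangent at (11, 18): λ = (3·11² + 17)/(2·18) ≡ 36/36. 36⁻¹ ≡ 6 (mod 43), so λ ≡ 36·6 ≡ 1.
  x = λ² - 11 - 11 = 1 - 22 ≡ 22; y = λ·(11 - 22) - 18 ≡ 14. → (22, 14)

(22, 14)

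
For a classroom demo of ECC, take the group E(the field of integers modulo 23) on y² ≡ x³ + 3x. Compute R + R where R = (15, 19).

(1, 2)

tangent at (15, 19): λ = (3·15² + 3)/(2·19) ≡ 11/15. 15⁻¹ ≡ 20 (mod 23) since 15·20 = 300 ≡ 1, so λ ≡ 11·20 ≡ 13.
  x = λ² - 15 - 15 = 169 - 30 ≡ 1; y = λ·(15 - 1) - 19 ≡ 2. → (1, 2)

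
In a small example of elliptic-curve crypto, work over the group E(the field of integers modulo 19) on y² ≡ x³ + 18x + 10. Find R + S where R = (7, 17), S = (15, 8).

(14, 17)

(7, 17) + (15, 8). λ = (8 - 17)/(15 - 7) ≡ 10/8 mod 19. 8⁻¹ ≡ 12 (mod 19), so λ ≡ 6.
  x = λ² - 7 - 15 = 36 - 22 ≡ 14; y = λ·(7 - 14) - 17 ≡ 17. → (14, 17)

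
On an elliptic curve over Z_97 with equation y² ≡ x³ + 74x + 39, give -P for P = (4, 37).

-(4, 37) = (4, -37 mod 97) = (4, 60).

(4, 60)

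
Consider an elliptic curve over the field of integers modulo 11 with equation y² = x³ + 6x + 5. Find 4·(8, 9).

(0, 4)

Write P = (8, 9).
Repeated addition: build up to 4P.
2P: tangent at (8, 9): λ = (3·8² + 6)/(2·9) ≡ 0/7. 7⁻¹ ≡ 8 (mod 11), so λ ≡ 0·8 ≡ 0.
  x = λ² - 8 - 8 = 0 - 16 ≡ 6; y = λ·(8 - 6) - 9 ≡ 2. → (6, 2)
3P: (6, 2) + (8, 9). λ = (9 - 2)/(8 - 6) ≡ 7/2 mod 11. 2⁻¹ ≡ 6 (mod 11), so λ ≡ 9.
  x = λ² - 6 - 8 = 81 - 14 ≡ 1; y = λ·(6 - 1) - 2 ≡ 10. → (1, 10)
4P: (1, 10) + (8, 9). λ = (9 - 10)/(8 - 1) ≡ 10/7 mod 11. 7⁻¹ ≡ 8 (mod 11) since 7·8 = 56 ≡ 1, so λ ≡ 3.
  x = λ² - 1 - 8 = 9 - 9 ≡ 0; y = λ·(1 - 0) - 10 ≡ 4. → (0, 4)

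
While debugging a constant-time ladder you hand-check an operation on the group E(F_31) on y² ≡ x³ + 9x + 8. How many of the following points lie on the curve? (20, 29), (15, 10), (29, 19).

1

(20, 29): 29² ≡ 4, rhs ≡ 4 → on.
(15, 10): 10² ≡ 7, rhs ≡ 15 → off.
(29, 19): 19² ≡ 20, rhs ≡ 13 → off.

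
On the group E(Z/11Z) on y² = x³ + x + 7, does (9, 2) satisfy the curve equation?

no

y² = 2² ≡ 4; x³ + 1x + 7 = 745 ≡ 8 (mod 11). 4 ≠ 8.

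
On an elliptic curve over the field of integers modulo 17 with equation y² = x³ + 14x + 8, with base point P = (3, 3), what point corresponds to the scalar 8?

O

Repeated addition: build up to 8P.
2P: tangent at (3, 3): λ = (3·3² + 14)/(2·3) ≡ 7/6. 6⁻¹ ≡ 3 (mod 17) since 6·3 = 18 ≡ 1, so λ ≡ 7·3 ≡ 4.
  x = λ² - 3 - 3 = 16 - 6 ≡ 10; y = λ·(3 - 10) - 3 ≡ 3. → (10, 3)
3P: (10, 3) + (3, 3). λ = (3 - 3)/(3 - 10) ≡ 0/10 mod 17. 10⁻¹ ≡ 12 (mod 17), so λ ≡ 0.
  x = λ² - 10 - 3 = 0 - 13 ≡ 4; y = λ·(10 - 4) - 3 ≡ 14. → (4, 14)
4P: (4, 14) + (3, 3). λ = (3 - 14)/(3 - 4) ≡ 6/16 mod 17. 16⁻¹ ≡ 16 (mod 17) since 16·16 = 256 ≡ 1, so λ ≡ 11.
  x = λ² - 4 - 3 = 121 - 7 ≡ 12; y = λ·(4 - 12) - 14 ≡ 0. → (12, 0)
5P: (12, 0) + (3, 3). λ = (3 - 0)/(3 - 12) ≡ 3/8 mod 17. 8⁻¹ ≡ 15 (mod 17), so λ ≡ 11.
  x = λ² - 12 - 3 = 121 - 15 ≡ 4; y = λ·(12 - 4) - 0 ≡ 3. → (4, 3)
6P: (4, 3) + (3, 3). λ = (3 - 3)/(3 - 4) ≡ 0/16 mod 17. 16⁻¹ ≡ 16 (mod 17), so λ ≡ 0.
  x = λ² - 4 - 3 = 0 - 7 ≡ 10; y = λ·(4 - 10) - 3 ≡ 14. → (10, 14)
7P: (10, 14) + (3, 3). λ = (3 - 14)/(3 - 10) ≡ 6/10 mod 17. 10⁻¹ ≡ 12 (mod 17) since 10·12 = 120 ≡ 1, so λ ≡ 4.
  x = λ² - 10 - 3 = 16 - 13 ≡ 3; y = λ·(10 - 3) - 14 ≡ 14. → (3, 14)
8P: (3, 14) + (3, 3): same x and y₁ ≡ -y₂, so the sum is O.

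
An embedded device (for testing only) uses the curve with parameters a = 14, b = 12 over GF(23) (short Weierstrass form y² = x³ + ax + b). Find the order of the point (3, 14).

2P: tangent at (3, 14): λ = (3·3² + 14)/(2·14) ≡ 18/5. 5⁻¹ ≡ 14 (mod 23) since 5·14 = 70 ≡ 1, so λ ≡ 18·14 ≡ 22.
  x = λ² - 3 - 3 = 484 - 6 ≡ 18; y = λ·(3 - 18) - 14 ≡ 1. → (18, 1)
3P: (18, 1) + (3, 14). λ = (14 - 1)/(3 - 18) ≡ 13/8 mod 23. 8⁻¹ ≡ 3 (mod 23) since 8·3 = 24 ≡ 1, so λ ≡ 16.
  x = λ² - 18 - 3 = 256 - 21 ≡ 5; y = λ·(18 - 5) - 1 ≡ 0. → (5, 0)
4P: (5, 0) + (3, 14). λ = (14 - 0)/(3 - 5) ≡ 14/21 mod 23. 21⁻¹ ≡ 11 (mod 23) since 21·11 = 231 ≡ 1, so λ ≡ 16.
  x = λ² - 5 - 3 = 256 - 8 ≡ 18; y = λ·(5 - 18) - 0 ≡ 22. → (18, 22)
5P: (18, 22) + (3, 14). λ = (14 - 22)/(3 - 18) ≡ 15/8 mod 23. 8⁻¹ ≡ 3 (mod 23), so λ ≡ 22.
  x = λ² - 18 - 3 = 484 - 21 ≡ 3; y = λ·(18 - 3) - 22 ≡ 9. → (3, 9)
6P: (3, 9) + (3, 14): same x and y₁ ≡ -y₂, so the sum is O.
6P = O, so the order is 6.

6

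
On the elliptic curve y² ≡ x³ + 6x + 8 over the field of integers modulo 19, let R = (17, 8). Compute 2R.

tangent at (17, 8): λ = (3·17² + 6)/(2·8) ≡ 18/16. 16⁻¹ ≡ 6 (mod 19), so λ ≡ 18·6 ≡ 13.
  x = λ² - 17 - 17 = 169 - 34 ≡ 2; y = λ·(17 - 2) - 8 ≡ 16. → (2, 16)

(2, 16)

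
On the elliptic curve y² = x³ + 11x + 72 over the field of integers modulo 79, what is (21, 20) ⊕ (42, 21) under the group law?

(21, 20) + (42, 21). λ = (21 - 20)/(42 - 21) ≡ 1/21 mod 79. 21⁻¹ ≡ 64 (mod 79), so λ ≡ 64.
  x = λ² - 21 - 42 = 4096 - 63 ≡ 4; y = λ·(21 - 4) - 20 ≡ 41. → (4, 41)

(4, 41)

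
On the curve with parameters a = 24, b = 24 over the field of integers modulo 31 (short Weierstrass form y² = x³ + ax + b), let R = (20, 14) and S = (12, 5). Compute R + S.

(24, 28)

(20, 14) + (12, 5). λ = (5 - 14)/(12 - 20) ≡ 22/23 mod 31. 23⁻¹ ≡ 27 (mod 31), so λ ≡ 5.
  x = λ² - 20 - 12 = 25 - 32 ≡ 24; y = λ·(20 - 24) - 14 ≡ 28. → (24, 28)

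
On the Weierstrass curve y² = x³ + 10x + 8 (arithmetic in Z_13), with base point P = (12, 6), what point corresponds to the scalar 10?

O

Repeated addition: build up to 10P.
2P: tangent at (12, 6): λ = (3·12² + 10)/(2·6) ≡ 0/12. 12⁻¹ ≡ 12 (mod 13), so λ ≡ 0·12 ≡ 0.
  x = λ² - 12 - 12 = 0 - 24 ≡ 2; y = λ·(12 - 2) - 6 ≡ 7. → (2, 7)
3P: (2, 7) + (12, 6). λ = (6 - 7)/(12 - 2) ≡ 12/10 mod 13. 10⁻¹ ≡ 4 (mod 13), so λ ≡ 9.
  x = λ² - 2 - 12 = 81 - 14 ≡ 2; y = λ·(2 - 2) - 7 ≡ 6. → (2, 6)
4P: (2, 6) + (12, 6). λ = (6 - 6)/(12 - 2) ≡ 0/10 mod 13. 10⁻¹ ≡ 4 (mod 13), so λ ≡ 0.
  x = λ² - 2 - 12 = 0 - 14 ≡ 12; y = λ·(2 - 12) - 6 ≡ 7. → (12, 7)
5P: (12, 7) + (12, 6): same x and y₁ ≡ -y₂, so the sum is O.
6P: O + (12, 6) = (12, 6) (identity).
7P: tangent at (12, 6): λ = (3·12² + 10)/(2·6) ≡ 0/12. 12⁻¹ ≡ 12 (mod 13) since 12·12 = 144 ≡ 1, so λ ≡ 0·12 ≡ 0.
  x = λ² - 12 - 12 = 0 - 24 ≡ 2; y = λ·(12 - 2) - 6 ≡ 7. → (2, 7)
8P: (2, 7) + (12, 6). λ = (6 - 7)/(12 - 2) ≡ 12/10 mod 13. 10⁻¹ ≡ 4 (mod 13), so λ ≡ 9.
  x = λ² - 2 - 12 = 81 - 14 ≡ 2; y = λ·(2 - 2) - 7 ≡ 6. → (2, 6)
9P: (2, 6) + (12, 6). λ = (6 - 6)/(12 - 2) ≡ 0/10 mod 13. 10⁻¹ ≡ 4 (mod 13) since 10·4 = 40 ≡ 1, so λ ≡ 0.
  x = λ² - 2 - 12 = 0 - 14 ≡ 12; y = λ·(2 - 12) - 6 ≡ 7. → (12, 7)
10P: (12, 7) + (12, 6): same x and y₁ ≡ -y₂, so the sum is O.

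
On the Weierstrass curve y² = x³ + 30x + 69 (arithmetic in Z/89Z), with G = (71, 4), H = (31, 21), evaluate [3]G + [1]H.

(63, 15)

First 3G:
Repeated addition: build up to 3G.
2G: tangent at (71, 4): λ = (3·71² + 30)/(2·4) ≡ 23/8. 8⁻¹ ≡ 78 (mod 89), so λ ≡ 23·78 ≡ 14.
  x = λ² - 71 - 71 = 196 - 142 ≡ 54; y = λ·(71 - 54) - 4 ≡ 56. → (54, 56)
3G: (54, 56) + (71, 4). λ = (4 - 56)/(71 - 54) ≡ 37/17 mod 89. 17⁻¹ ≡ 21 (mod 89), so λ ≡ 65.
  x = λ² - 54 - 71 = 4225 - 125 ≡ 6; y = λ·(54 - 6) - 56 ≡ 38. → (6, 38)
3G = (6, 38).
Finally 3G + H:
(6, 38) + (31, 21). λ = (21 - 38)/(31 - 6) ≡ 72/25 mod 89. 25⁻¹ ≡ 57 (mod 89), so λ ≡ 10.
  x = λ² - 6 - 31 = 100 - 37 ≡ 63; y = λ·(6 - 63) - 38 ≡ 15. → (63, 15)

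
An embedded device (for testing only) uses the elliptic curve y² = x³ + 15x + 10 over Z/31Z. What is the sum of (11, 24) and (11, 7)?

The two points share x = 11 and their y-coordinates satisfy 24 + 7 ≡ 0 (mod 31), so they are inverses. Their sum is ∞.

O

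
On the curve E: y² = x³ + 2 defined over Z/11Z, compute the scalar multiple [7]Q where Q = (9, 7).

Repeated addition: build up to 7Q.
2Q: tangent at (9, 7): λ = (3·9² + 0)/(2·7) ≡ 1/3. 3⁻¹ ≡ 4 (mod 11), so λ ≡ 1·4 ≡ 4.
  x = λ² - 9 - 9 = 16 - 18 ≡ 9; y = λ·(9 - 9) - 7 ≡ 4. → (9, 4)
3Q: (9, 4) + (9, 7): same x and y₁ ≡ -y₂, so the sum is ∞.
4Q: ∞ + (9, 7) = (9, 7) (identity).
5Q: tangent at (9, 7): λ = (3·9² + 0)/(2·7) ≡ 1/3. 3⁻¹ ≡ 4 (mod 11), so λ ≡ 1·4 ≡ 4.
  x = λ² - 9 - 9 = 16 - 18 ≡ 9; y = λ·(9 - 9) - 7 ≡ 4. → (9, 4)
6Q: (9, 4) + (9, 7): same x and y₁ ≡ -y₂, so the sum is ∞.
7Q: ∞ + (9, 7) = (9, 7) (identity).

(9, 7)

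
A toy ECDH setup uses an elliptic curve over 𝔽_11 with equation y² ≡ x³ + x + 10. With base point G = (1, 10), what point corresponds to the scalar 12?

(2, 3)

Double-and-add on 12 = (1100)₂. Start with G = (1, 10) for the leading 1-bit.
double: tangent at (1, 10): λ = (3·1² + 1)/(2·10) ≡ 4/9. 9⁻¹ ≡ 5 (mod 11) since 9·5 = 45 ≡ 1, so λ ≡ 4·5 ≡ 9.
  x = λ² - 1 - 1 = 81 - 2 ≡ 2; y = λ·(1 - 2) - 10 ≡ 3. → (2, 3)
add G: (2, 3) + (1, 10). λ = (10 - 3)/(1 - 2) ≡ 7/10 mod 11. 10⁻¹ ≡ 10 (mod 11), so λ ≡ 4.
  x = λ² - 2 - 1 = 16 - 3 ≡ 2; y = λ·(2 - 2) - 3 ≡ 8. → (2, 8)
double: tangent at (2, 8): λ = (3·2² + 1)/(2·8) ≡ 2/5. 5⁻¹ ≡ 9 (mod 11) since 5·9 = 45 ≡ 1, so λ ≡ 2·9 ≡ 7.
  x = λ² - 2 - 2 = 49 - 4 ≡ 1; y = λ·(2 - 1) - 8 ≡ 10. → (1, 10)
double: tangent at (1, 10): λ = (3·1² + 1)/(2·10) ≡ 4/9. 9⁻¹ ≡ 5 (mod 11) since 9·5 = 45 ≡ 1, so λ ≡ 4·5 ≡ 9.
  x = λ² - 1 - 1 = 81 - 2 ≡ 2; y = λ·(1 - 2) - 10 ≡ 3. → (2, 3)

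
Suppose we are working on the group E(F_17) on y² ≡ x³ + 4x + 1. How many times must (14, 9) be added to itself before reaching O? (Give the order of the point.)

2P: tangent at (14, 9): λ = (3·14² + 4)/(2·9) ≡ 14/1. 1⁻¹ ≡ 1 (mod 17), so λ ≡ 14·1 ≡ 14.
  x = λ² - 14 - 14 = 196 - 28 ≡ 15; y = λ·(14 - 15) - 9 ≡ 11. → (15, 11)
3P: (15, 11) + (14, 9). λ = (9 - 11)/(14 - 15) ≡ 15/16 mod 17. 16⁻¹ ≡ 16 (mod 17) since 16·16 = 256 ≡ 1, so λ ≡ 2.
  x = λ² - 15 - 14 = 4 - 29 ≡ 9; y = λ·(15 - 9) - 11 ≡ 1. → (9, 1)
4P: (9, 1) + (14, 9). λ = (9 - 1)/(14 - 9) ≡ 8/5 mod 17. 5⁻¹ ≡ 7 (mod 17), so λ ≡ 5.
  x = λ² - 9 - 14 = 25 - 23 ≡ 2; y = λ·(9 - 2) - 1 ≡ 0. → (2, 0)
5P: (2, 0) + (14, 9). λ = (9 - 0)/(14 - 2) ≡ 9/12 mod 17. 12⁻¹ ≡ 10 (mod 17) since 12·10 = 120 ≡ 1, so λ ≡ 5.
  x = λ² - 2 - 14 = 25 - 16 ≡ 9; y = λ·(2 - 9) - 0 ≡ 16. → (9, 16)
6P: (9, 16) + (14, 9). λ = (9 - 16)/(14 - 9) ≡ 10/5 mod 17. 5⁻¹ ≡ 7 (mod 17), so λ ≡ 2.
  x = λ² - 9 - 14 = 4 - 23 ≡ 15; y = λ·(9 - 15) - 16 ≡ 6. → (15, 6)
7P: (15, 6) + (14, 9). λ = (9 - 6)/(14 - 15) ≡ 3/16 mod 17. 16⁻¹ ≡ 16 (mod 17), so λ ≡ 14.
  x = λ² - 15 - 14 = 196 - 29 ≡ 14; y = λ·(15 - 14) - 6 ≡ 8. → (14, 8)
8P: (14, 8) + (14, 9): same x and y₁ ≡ -y₂, so the sum is O.
8P = O, so the order is 8.

8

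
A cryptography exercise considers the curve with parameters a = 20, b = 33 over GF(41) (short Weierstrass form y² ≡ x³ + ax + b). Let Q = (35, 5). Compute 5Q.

(12, 22)

Repeated addition: build up to 5Q.
2Q: tangent at (35, 5): λ = (3·35² + 20)/(2·5) ≡ 5/10. 10⁻¹ ≡ 37 (mod 41) since 10·37 = 370 ≡ 1, so λ ≡ 5·37 ≡ 21.
  x = λ² - 35 - 35 = 441 - 70 ≡ 2; y = λ·(35 - 2) - 5 ≡ 32. → (2, 32)
3Q: (2, 32) + (35, 5). λ = (5 - 32)/(35 - 2) ≡ 14/33 mod 41. 33⁻¹ ≡ 5 (mod 41), so λ ≡ 29.
  x = λ² - 2 - 35 = 841 - 37 ≡ 25; y = λ·(2 - 25) - 32 ≡ 39. → (25, 39)
4Q: (25, 39) + (35, 5). λ = (5 - 39)/(35 - 25) ≡ 7/10 mod 41. 10⁻¹ ≡ 37 (mod 41) since 10·37 = 370 ≡ 1, so λ ≡ 13.
  x = λ² - 25 - 35 = 169 - 60 ≡ 27; y = λ·(25 - 27) - 39 ≡ 17. → (27, 17)
5Q: (27, 17) + (35, 5). λ = (5 - 17)/(35 - 27) ≡ 29/8 mod 41. 8⁻¹ ≡ 36 (mod 41) since 8·36 = 288 ≡ 1, so λ ≡ 19.
  x = λ² - 27 - 35 = 361 - 62 ≡ 12; y = λ·(27 - 12) - 17 ≡ 22. → (12, 22)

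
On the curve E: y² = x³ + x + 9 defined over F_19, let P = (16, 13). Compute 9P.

Repeated addition: build up to 9P.
2P: tangent at (16, 13): λ = (3·16² + 1)/(2·13) ≡ 9/7. 7⁻¹ ≡ 11 (mod 19) since 7·11 = 77 ≡ 1, so λ ≡ 9·11 ≡ 4.
  x = λ² - 16 - 16 = 16 - 32 ≡ 3; y = λ·(16 - 3) - 13 ≡ 1. → (3, 1)
3P: (3, 1) + (16, 13). λ = (13 - 1)/(16 - 3) ≡ 12/13 mod 19. 13⁻¹ ≡ 3 (mod 19), so λ ≡ 17.
  x = λ² - 3 - 16 = 289 - 19 ≡ 4; y = λ·(3 - 4) - 1 ≡ 1. → (4, 1)
4P: (4, 1) + (16, 13). λ = (13 - 1)/(16 - 4) ≡ 12/12 mod 19. 12⁻¹ ≡ 8 (mod 19), so λ ≡ 1.
  x = λ² - 4 - 16 = 1 - 20 ≡ 0; y = λ·(4 - 0) - 1 ≡ 3. → (0, 3)
5P: (0, 3) + (16, 13). λ = (13 - 3)/(16 - 0) ≡ 10/16 mod 19. 16⁻¹ ≡ 6 (mod 19) since 16·6 = 96 ≡ 1, so λ ≡ 3.
  x = λ² - 0 - 16 = 9 - 16 ≡ 12; y = λ·(0 - 12) - 3 ≡ 18. → (12, 18)
6P: (12, 18) + (16, 13). λ = (13 - 18)/(16 - 12) ≡ 14/4 mod 19. 4⁻¹ ≡ 5 (mod 19) since 4·5 = 20 ≡ 1, so λ ≡ 13.
  x = λ² - 12 - 16 = 169 - 28 ≡ 8; y = λ·(12 - 8) - 18 ≡ 15. → (8, 15)
7P: (8, 15) + (16, 13). λ = (13 - 15)/(16 - 8) ≡ 17/8 mod 19. 8⁻¹ ≡ 12 (mod 19) since 8·12 = 96 ≡ 1, so λ ≡ 14.
  x = λ² - 8 - 16 = 196 - 24 ≡ 1; y = λ·(8 - 1) - 15 ≡ 7. → (1, 7)
8P: (1, 7) + (16, 13). λ = (13 - 7)/(16 - 1) ≡ 6/15 mod 19. 15⁻¹ ≡ 14 (mod 19), so λ ≡ 8.
  x = λ² - 1 - 16 = 64 - 17 ≡ 9; y = λ·(1 - 9) - 7 ≡ 5. → (9, 5)
9P: (9, 5) + (16, 13). λ = (13 - 5)/(16 - 9) ≡ 8/7 mod 19. 7⁻¹ ≡ 11 (mod 19), so λ ≡ 12.
  x = λ² - 9 - 16 = 144 - 25 ≡ 5; y = λ·(9 - 5) - 5 ≡ 5. → (5, 5)

(5, 5)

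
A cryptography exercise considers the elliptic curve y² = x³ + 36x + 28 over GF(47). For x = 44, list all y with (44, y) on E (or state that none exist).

x³ + 36x + 28 = 86796 ≡ 34 (mod 47).
Square roots of 34 mod 47: 9 and 38 (since 9² = 81 ≡ 34).

9, 38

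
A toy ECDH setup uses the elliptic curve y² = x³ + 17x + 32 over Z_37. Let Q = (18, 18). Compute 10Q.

(11, 12)

Double-and-add on 10 = (1010)₂. Start with Q = (18, 18) for the leading 1-bit.
double: tangent at (18, 18): λ = (3·18² + 17)/(2·18) ≡ 27/36. 36⁻¹ ≡ 36 (mod 37), so λ ≡ 27·36 ≡ 10.
  x = λ² - 18 - 18 = 100 - 36 ≡ 27; y = λ·(18 - 27) - 18 ≡ 3. → (27, 3)
double: tangent at (27, 3): λ = (3·27² + 17)/(2·3) ≡ 21/6. 6⁻¹ ≡ 31 (mod 37) since 6·31 = 186 ≡ 1, so λ ≡ 21·31 ≡ 22.
  x = λ² - 27 - 27 = 484 - 54 ≡ 23; y = λ·(27 - 23) - 3 ≡ 11. → (23, 11)
add Q: (23, 11) + (18, 18). λ = (18 - 11)/(18 - 23) ≡ 7/32 mod 37. 32⁻¹ ≡ 22 (mod 37), so λ ≡ 6.
  x = λ² - 23 - 18 = 36 - 41 ≡ 32; y = λ·(23 - 32) - 11 ≡ 9. → (32, 9)
double: tangent at (32, 9): λ = (3·32² + 17)/(2·9) ≡ 18/18. 18⁻¹ ≡ 35 (mod 37), so λ ≡ 18·35 ≡ 1.
  x = λ² - 32 - 32 = 1 - 64 ≡ 11; y = λ·(32 - 11) - 9 ≡ 12. → (11, 12)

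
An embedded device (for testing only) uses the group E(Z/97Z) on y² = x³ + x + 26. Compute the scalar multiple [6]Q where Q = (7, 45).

Repeated addition: build up to 6Q.
2Q: tangent at (7, 45): λ = (3·7² + 1)/(2·45) ≡ 51/90. 90⁻¹ ≡ 83 (mod 97), so λ ≡ 51·83 ≡ 62.
  x = λ² - 7 - 7 = 3844 - 14 ≡ 47; y = λ·(7 - 47) - 45 ≡ 94. → (47, 94)
3Q: (47, 94) + (7, 45). λ = (45 - 94)/(7 - 47) ≡ 48/57 mod 97. 57⁻¹ ≡ 80 (mod 97) since 57·80 = 4560 ≡ 1, so λ ≡ 57.
  x = λ² - 47 - 7 = 3249 - 54 ≡ 91; y = λ·(47 - 91) - 94 ≡ 17. → (91, 17)
4Q: (91, 17) + (7, 45). λ = (45 - 17)/(7 - 91) ≡ 28/13 mod 97. 13⁻¹ ≡ 15 (mod 97) since 13·15 = 195 ≡ 1, so λ ≡ 32.
  x = λ² - 91 - 7 = 1024 - 98 ≡ 53; y = λ·(91 - 53) - 17 ≡ 35. → (53, 35)
5Q: (53, 35) + (7, 45). λ = (45 - 35)/(7 - 53) ≡ 10/51 mod 97. 51⁻¹ ≡ 78 (mod 97), so λ ≡ 4.
  x = λ² - 53 - 7 = 16 - 60 ≡ 53; y = λ·(53 - 53) - 35 ≡ 62. → (53, 62)
6Q: (53, 62) + (7, 45). λ = (45 - 62)/(7 - 53) ≡ 80/51 mod 97. 51⁻¹ ≡ 78 (mod 97) since 51·78 = 3978 ≡ 1, so λ ≡ 32.
  x = λ² - 53 - 7 = 1024 - 60 ≡ 91; y = λ·(53 - 91) - 62 ≡ 80. → (91, 80)

(91, 80)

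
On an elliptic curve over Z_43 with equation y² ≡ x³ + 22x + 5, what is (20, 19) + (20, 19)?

tangent at (20, 19): λ = (3·20² + 22)/(2·19) ≡ 18/38. 38⁻¹ ≡ 17 (mod 43), so λ ≡ 18·17 ≡ 5.
  x = λ² - 20 - 20 = 25 - 40 ≡ 28; y = λ·(20 - 28) - 19 ≡ 27. → (28, 27)

(28, 27)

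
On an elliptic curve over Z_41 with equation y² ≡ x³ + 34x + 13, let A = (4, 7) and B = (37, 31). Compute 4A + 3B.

First 4A:
Repeated addition: build up to 4A.
2A: tangent at (4, 7): λ = (3·4² + 34)/(2·7) ≡ 0/14. 14⁻¹ ≡ 3 (mod 41), so λ ≡ 0·3 ≡ 0.
  x = λ² - 4 - 4 = 0 - 8 ≡ 33; y = λ·(4 - 33) - 7 ≡ 34. → (33, 34)
3A: (33, 34) + (4, 7). λ = (7 - 34)/(4 - 33) ≡ 14/12 mod 41. 12⁻¹ ≡ 24 (mod 41), so λ ≡ 8.
  x = λ² - 33 - 4 = 64 - 37 ≡ 27; y = λ·(33 - 27) - 34 ≡ 14. → (27, 14)
4A: (27, 14) + (4, 7). λ = (7 - 14)/(4 - 27) ≡ 34/18 mod 41. 18⁻¹ ≡ 16 (mod 41), so λ ≡ 11.
  x = λ² - 27 - 4 = 121 - 31 ≡ 8; y = λ·(27 - 8) - 14 ≡ 31. → (8, 31)
4A = (8, 31).
Next 3B:
Repeated addition: build up to 3B.
2B: tangent at (37, 31): λ = (3·37² + 34)/(2·31) ≡ 0/21. 21⁻¹ ≡ 2 (mod 41) since 21·2 = 42 ≡ 1, so λ ≡ 0·2 ≡ 0.
  x = λ² - 37 - 37 = 0 - 74 ≡ 8; y = λ·(37 - 8) - 31 ≡ 10. → (8, 10)
3B: (8, 10) + (37, 31). λ = (31 - 10)/(37 - 8) ≡ 21/29 mod 41. 29⁻¹ ≡ 17 (mod 41), so λ ≡ 29.
  x = λ² - 8 - 37 = 841 - 45 ≡ 17; y = λ·(8 - 17) - 10 ≡ 16. → (17, 16)
3B = (17, 16).
Finally 4A + 3B:
(8, 31) + (17, 16). λ = (16 - 31)/(17 - 8) ≡ 26/9 mod 41. 9⁻¹ ≡ 32 (mod 41), so λ ≡ 12.
  x = λ² - 8 - 17 = 144 - 25 ≡ 37; y = λ·(8 - 37) - 31 ≡ 31. → (37, 31)

(37, 31)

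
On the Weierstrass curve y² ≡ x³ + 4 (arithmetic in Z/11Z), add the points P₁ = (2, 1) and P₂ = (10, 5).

(2, 10)

(2, 1) + (10, 5). λ = (5 - 1)/(10 - 2) ≡ 4/8 mod 11. 8⁻¹ ≡ 7 (mod 11), so λ ≡ 6.
  x = λ² - 2 - 10 = 36 - 12 ≡ 2; y = λ·(2 - 2) - 1 ≡ 10. → (2, 10)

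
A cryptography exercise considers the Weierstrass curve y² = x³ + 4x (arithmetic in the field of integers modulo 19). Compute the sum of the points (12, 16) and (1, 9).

(13, 11)

(12, 16) + (1, 9). λ = (9 - 16)/(1 - 12) ≡ 12/8 mod 19. 8⁻¹ ≡ 12 (mod 19) since 8·12 = 96 ≡ 1, so λ ≡ 11.
  x = λ² - 12 - 1 = 121 - 13 ≡ 13; y = λ·(12 - 13) - 16 ≡ 11. → (13, 11)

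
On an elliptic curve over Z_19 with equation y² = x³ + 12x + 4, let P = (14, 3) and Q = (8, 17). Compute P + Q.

(13, 1)

(14, 3) + (8, 17). λ = (17 - 3)/(8 - 14) ≡ 14/13 mod 19. 13⁻¹ ≡ 3 (mod 19), so λ ≡ 4.
  x = λ² - 14 - 8 = 16 - 22 ≡ 13; y = λ·(14 - 13) - 3 ≡ 1. → (13, 1)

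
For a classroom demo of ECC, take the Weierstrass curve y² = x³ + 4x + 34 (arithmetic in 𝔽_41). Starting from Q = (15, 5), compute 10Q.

(15, 5)

Repeated addition: build up to 10Q.
2Q: tangent at (15, 5): λ = (3·15² + 4)/(2·5) ≡ 23/10. 10⁻¹ ≡ 37 (mod 41), so λ ≡ 23·37 ≡ 31.
  x = λ² - 15 - 15 = 961 - 30 ≡ 29; y = λ·(15 - 29) - 5 ≡ 12. → (29, 12)
3Q: (29, 12) + (15, 5). λ = (5 - 12)/(15 - 29) ≡ 34/27 mod 41. 27⁻¹ ≡ 38 (mod 41), so λ ≡ 21.
  x = λ² - 29 - 15 = 441 - 44 ≡ 28; y = λ·(29 - 28) - 12 ≡ 9. → (28, 9)
4Q: (28, 9) + (15, 5). λ = (5 - 9)/(15 - 28) ≡ 37/28 mod 41. 28⁻¹ ≡ 22 (mod 41), so λ ≡ 35.
  x = λ² - 28 - 15 = 1225 - 43 ≡ 34; y = λ·(28 - 34) - 9 ≡ 27. → (34, 27)
5Q: (34, 27) + (15, 5). λ = (5 - 27)/(15 - 34) ≡ 19/22 mod 41. 22⁻¹ ≡ 28 (mod 41), so λ ≡ 40.
  x = λ² - 34 - 15 = 1600 - 49 ≡ 34; y = λ·(34 - 34) - 27 ≡ 14. → (34, 14)
6Q: (34, 14) + (15, 5). λ = (5 - 14)/(15 - 34) ≡ 32/22 mod 41. 22⁻¹ ≡ 28 (mod 41), so λ ≡ 35.
  x = λ² - 34 - 15 = 1225 - 49 ≡ 28; y = λ·(34 - 28) - 14 ≡ 32. → (28, 32)
7Q: (28, 32) + (15, 5). λ = (5 - 32)/(15 - 28) ≡ 14/28 mod 41. 28⁻¹ ≡ 22 (mod 41), so λ ≡ 21.
  x = λ² - 28 - 15 = 441 - 43 ≡ 29; y = λ·(28 - 29) - 32 ≡ 29. → (29, 29)
8Q: (29, 29) + (15, 5). λ = (5 - 29)/(15 - 29) ≡ 17/27 mod 41. 27⁻¹ ≡ 38 (mod 41), so λ ≡ 31.
  x = λ² - 29 - 15 = 961 - 44 ≡ 15; y = λ·(29 - 15) - 29 ≡ 36. → (15, 36)
9Q: (15, 36) + (15, 5): same x and y₁ ≡ -y₂, so the sum is O.
10Q: O + (15, 5) = (15, 5) (identity).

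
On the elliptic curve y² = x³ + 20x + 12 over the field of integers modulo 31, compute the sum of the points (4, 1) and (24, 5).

(8, 23)

(4, 1) + (24, 5). λ = (5 - 1)/(24 - 4) ≡ 4/20 mod 31. 20⁻¹ ≡ 14 (mod 31), so λ ≡ 25.
  x = λ² - 4 - 24 = 625 - 28 ≡ 8; y = λ·(4 - 8) - 1 ≡ 23. → (8, 23)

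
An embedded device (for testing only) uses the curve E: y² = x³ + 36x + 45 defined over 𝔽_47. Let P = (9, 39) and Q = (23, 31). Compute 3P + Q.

First 3P:
Repeated addition: build up to 3P.
2P: tangent at (9, 39): λ = (3·9² + 36)/(2·39) ≡ 44/31. 31⁻¹ ≡ 44 (mod 47) since 31·44 = 1364 ≡ 1, so λ ≡ 44·44 ≡ 9.
  x = λ² - 9 - 9 = 81 - 18 ≡ 16; y = λ·(9 - 16) - 39 ≡ 39. → (16, 39)
3P: (16, 39) + (9, 39). λ = (39 - 39)/(9 - 16) ≡ 0/40 mod 47. 40⁻¹ ≡ 20 (mod 47), so λ ≡ 0.
  x = λ² - 16 - 9 = 0 - 25 ≡ 22; y = λ·(16 - 22) - 39 ≡ 8. → (22, 8)
3P = (22, 8).
Finally 3P + Q:
(22, 8) + (23, 31). λ = (31 - 8)/(23 - 22) ≡ 23/1 mod 47. 1⁻¹ ≡ 1 (mod 47) since 1·1 = 1 ≡ 1, so λ ≡ 23.
  x = λ² - 22 - 23 = 529 - 45 ≡ 14; y = λ·(22 - 14) - 8 ≡ 35. → (14, 35)

(14, 35)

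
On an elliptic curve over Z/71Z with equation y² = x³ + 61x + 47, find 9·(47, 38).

(34, 48)

Write G = (47, 38).
Repeated addition: build up to 9G.
2G: tangent at (47, 38): λ = (3·47² + 61)/(2·38) ≡ 14/5. 5⁻¹ ≡ 57 (mod 71) since 5·57 = 285 ≡ 1, so λ ≡ 14·57 ≡ 17.
  x = λ² - 47 - 47 = 289 - 94 ≡ 53; y = λ·(47 - 53) - 38 ≡ 2. → (53, 2)
3G: (53, 2) + (47, 38). λ = (38 - 2)/(47 - 53) ≡ 36/65 mod 71. 65⁻¹ ≡ 59 (mod 71), so λ ≡ 65.
  x = λ² - 53 - 47 = 4225 - 100 ≡ 7; y = λ·(53 - 7) - 2 ≡ 6. → (7, 6)
4G: (7, 6) + (47, 38). λ = (38 - 6)/(47 - 7) ≡ 32/40 mod 71. 40⁻¹ ≡ 16 (mod 71), so λ ≡ 15.
  x = λ² - 7 - 47 = 225 - 54 ≡ 29; y = λ·(7 - 29) - 6 ≡ 19. → (29, 19)
5G: (29, 19) + (47, 38). λ = (38 - 19)/(47 - 29) ≡ 19/18 mod 71. 18⁻¹ ≡ 4 (mod 71), so λ ≡ 5.
  x = λ² - 29 - 47 = 25 - 76 ≡ 20; y = λ·(29 - 20) - 19 ≡ 26. → (20, 26)
6G: (20, 26) + (47, 38). λ = (38 - 26)/(47 - 20) ≡ 12/27 mod 71. 27⁻¹ ≡ 50 (mod 71) since 27·50 = 1350 ≡ 1, so λ ≡ 32.
  x = λ² - 20 - 47 = 1024 - 67 ≡ 34; y = λ·(20 - 34) - 26 ≡ 23. → (34, 23)
7G: (34, 23) + (47, 38). λ = (38 - 23)/(47 - 34) ≡ 15/13 mod 71. 13⁻¹ ≡ 11 (mod 71), so λ ≡ 23.
  x = λ² - 34 - 47 = 529 - 81 ≡ 22; y = λ·(34 - 22) - 23 ≡ 40. → (22, 40)
8G: (22, 40) + (47, 38). λ = (38 - 40)/(47 - 22) ≡ 69/25 mod 71. 25⁻¹ ≡ 54 (mod 71), so λ ≡ 34.
  x = λ² - 22 - 47 = 1156 - 69 ≡ 22; y = λ·(22 - 22) - 40 ≡ 31. → (22, 31)
9G: (22, 31) + (47, 38). λ = (38 - 31)/(47 - 22) ≡ 7/25 mod 71. 25⁻¹ ≡ 54 (mod 71), so λ ≡ 23.
  x = λ² - 22 - 47 = 529 - 69 ≡ 34; y = λ·(22 - 34) - 31 ≡ 48. → (34, 48)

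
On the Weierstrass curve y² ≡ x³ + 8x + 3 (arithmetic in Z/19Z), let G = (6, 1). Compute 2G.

(8, 16)

tangent at (6, 1): λ = (3·6² + 8)/(2·1) ≡ 2/2. 2⁻¹ ≡ 10 (mod 19) since 2·10 = 20 ≡ 1, so λ ≡ 2·10 ≡ 1.
  x = λ² - 6 - 6 = 1 - 12 ≡ 8; y = λ·(6 - 8) - 1 ≡ 16. → (8, 16)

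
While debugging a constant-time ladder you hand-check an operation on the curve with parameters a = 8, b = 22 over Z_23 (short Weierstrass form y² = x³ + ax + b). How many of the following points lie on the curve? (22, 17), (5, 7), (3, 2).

(22, 17): 17² ≡ 13, rhs ≡ 13 → on.
(5, 7): 7² ≡ 3, rhs ≡ 3 → on.
(3, 2): 2² ≡ 4, rhs ≡ 4 → on.

3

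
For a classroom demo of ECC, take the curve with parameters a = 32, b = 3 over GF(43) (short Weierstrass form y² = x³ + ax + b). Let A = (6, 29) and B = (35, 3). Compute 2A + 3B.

First 2A:
Repeated addition: build up to 2A.
2A: tangent at (6, 29): λ = (3·6² + 32)/(2·29) ≡ 11/15. 15⁻¹ ≡ 23 (mod 43), so λ ≡ 11·23 ≡ 38.
  x = λ² - 6 - 6 = 1444 - 12 ≡ 13; y = λ·(6 - 13) - 29 ≡ 6. → (13, 6)
2A = (13, 6).
Next 3B:
Repeated addition: build up to 3B.
2B: tangent at (35, 3): λ = (3·35² + 32)/(2·3) ≡ 9/6. 6⁻¹ ≡ 36 (mod 43), so λ ≡ 9·36 ≡ 23.
  x = λ² - 35 - 35 = 529 - 70 ≡ 29; y = λ·(35 - 29) - 3 ≡ 6. → (29, 6)
3B: (29, 6) + (35, 3). λ = (3 - 6)/(35 - 29) ≡ 40/6 mod 43. 6⁻¹ ≡ 36 (mod 43), so λ ≡ 21.
  x = λ² - 29 - 35 = 441 - 64 ≡ 33; y = λ·(29 - 33) - 6 ≡ 39. → (33, 39)
3B = (33, 39).
Finally 2A + 3B:
(13, 6) + (33, 39). λ = (39 - 6)/(33 - 13) ≡ 33/20 mod 43. 20⁻¹ ≡ 28 (mod 43), so λ ≡ 21.
  x = λ² - 13 - 33 = 441 - 46 ≡ 8; y = λ·(13 - 8) - 6 ≡ 13. → (8, 13)

(8, 13)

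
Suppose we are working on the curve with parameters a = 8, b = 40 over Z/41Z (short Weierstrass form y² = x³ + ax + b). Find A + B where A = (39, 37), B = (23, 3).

(29, 15)

(39, 37) + (23, 3). λ = (3 - 37)/(23 - 39) ≡ 7/25 mod 41. 25⁻¹ ≡ 23 (mod 41), so λ ≡ 38.
  x = λ² - 39 - 23 = 1444 - 62 ≡ 29; y = λ·(39 - 29) - 37 ≡ 15. → (29, 15)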